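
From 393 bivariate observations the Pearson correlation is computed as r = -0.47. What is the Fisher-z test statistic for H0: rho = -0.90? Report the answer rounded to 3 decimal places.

Fisher z: atanh(-0.47) = -0.510070, atanh(-0.90) = -1.472219
z = (z_r − z_0)·√(n−3) = (-0.510070 − (-1.472219))·√390 = 0.962149 · 19.748418 = 19.001

19.001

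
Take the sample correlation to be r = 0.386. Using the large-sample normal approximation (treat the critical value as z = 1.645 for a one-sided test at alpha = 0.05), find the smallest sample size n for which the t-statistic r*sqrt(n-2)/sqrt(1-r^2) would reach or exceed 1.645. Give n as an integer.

r√(n−2)/√(1−r²) ≥ 1.645  ⇔  n−2 ≥ (1.645)²·(1−r²)/r²
(1−r²)/r² = (1−0.148996)/0.148996 = 5.7116
n ≥ 2 + 2.706025·5.7116 = 2 + 15.4557 = 17.4557
⌈17.4557⌉ = 18

18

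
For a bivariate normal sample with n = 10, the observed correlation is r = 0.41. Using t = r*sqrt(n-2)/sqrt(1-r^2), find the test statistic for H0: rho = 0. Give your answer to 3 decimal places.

1.271

1 − r² = 1 − 0.1681 = 0.8319;  √(1−r²) = 0.912086
√(n−2) = √8 = 2.828427
t = r·√(n−2)/√(1−r²) = 0.41 · 2.828427 / 0.912086 = 1.271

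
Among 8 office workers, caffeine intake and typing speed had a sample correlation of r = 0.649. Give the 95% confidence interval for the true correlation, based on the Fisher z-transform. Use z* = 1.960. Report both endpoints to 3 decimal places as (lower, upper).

Fisher z: z_r = atanh(r) = ½·ln((1+0.649)/(1−0.649)) = 0.773569
SE(z) = 1/√(n−3) = 1/√5 = 0.447214
95% ⇒ z* = 1.960; margin = 1.960·0.447214 = 0.876539
CI on z-scale: (-0.102970, 1.650108)
Back-transform: tanh(-0.102970) = -0.102608, tanh(1.650108) = 0.928872

(-0.103, 0.929)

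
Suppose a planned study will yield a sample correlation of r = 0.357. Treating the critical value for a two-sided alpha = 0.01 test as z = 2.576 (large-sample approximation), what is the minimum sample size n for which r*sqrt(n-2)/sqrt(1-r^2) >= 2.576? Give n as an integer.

48

Need r·√(n−2)/√(1−r²) ≥ 2.576
√(n−2) ≥ 2.576·√(1−0.127449) / 0.357 = 2.576·0.934104 / 0.357 = 6.7402
n−2 ≥ 45.4303  ⇒  n ≥ 47.4303
Smallest integer n = 48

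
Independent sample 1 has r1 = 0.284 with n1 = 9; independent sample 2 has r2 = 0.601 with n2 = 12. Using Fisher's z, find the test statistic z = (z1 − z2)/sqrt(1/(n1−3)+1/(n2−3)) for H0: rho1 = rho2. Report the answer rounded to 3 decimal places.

z1 = atanh(0.284) = 0.292028,  z2 = atanh(0.601) = 0.694711
SE = √(1/(n1−3) + 1/(n2−3)) = √(1/6 + 1/9) = √(0.1666667 + 0.1111111) = √0.2777778 = 0.527046
z = (z1 − z2)/SE = (0.292028 − 0.694711) / 0.527046 = -0.402683 / 0.527046 = -0.764

-0.764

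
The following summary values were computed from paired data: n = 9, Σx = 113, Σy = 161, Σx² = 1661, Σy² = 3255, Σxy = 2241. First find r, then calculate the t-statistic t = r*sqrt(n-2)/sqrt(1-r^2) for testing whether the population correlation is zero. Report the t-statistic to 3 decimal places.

2.814

Numerator: nΣxy − (Σx)(Σy) = 9·2241 − (113)(161) = 1976
Denominator: √[(nΣx²−(Σx)²)(nΣy²−(Σy)²)]
  nΣx²−(Σx)² = 9·1661 − 12769 = 2180;  nΣy²−(Σy)² = 9·3255 − 25921 = 3374
  √(2180·3374) = √7355320 = 2712.0693
r = 1976 / 2712.0693 = 0.7286
t = r·√(n−2)/√(1−r²) = 0.7286·√7 / √(1−0.530858) = 1.927694 / 0.684939 = 2.814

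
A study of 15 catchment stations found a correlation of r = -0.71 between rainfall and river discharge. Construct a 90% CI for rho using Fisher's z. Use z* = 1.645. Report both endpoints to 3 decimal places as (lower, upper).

(-0.877, -0.390)

Fisher z: z_r = atanh(r) = ½·ln((1+(-0.71))/(1−(-0.71))) = -0.887184
SE(z) = 1/√(n−3) = 1/√12 = 0.288675
90% ⇒ z* = 1.645; margin = 1.645·0.288675 = 0.474870
CI on z-scale: (-1.362054, -0.412314)
Back-transform: tanh(-1.362054) = -0.876869, tanh(-0.412314) = -0.390436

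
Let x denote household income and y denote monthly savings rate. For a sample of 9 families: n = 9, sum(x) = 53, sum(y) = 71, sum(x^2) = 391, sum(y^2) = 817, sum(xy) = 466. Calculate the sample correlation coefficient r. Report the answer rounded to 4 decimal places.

0.3364

Numerator: nΣxy − (Σx)(Σy) = 9·466 − (53)(71) = 431
Denominator: √[(nΣx²−(Σx)²)(nΣy²−(Σy)²)]
  nΣx²−(Σx)² = 9·391 − 2809 = 710;  nΣy²−(Σy)² = 9·817 − 5041 = 2312
  √(710·2312) = √1641520 = 1281.2182
r = 431 / 1281.2182 = 0.3364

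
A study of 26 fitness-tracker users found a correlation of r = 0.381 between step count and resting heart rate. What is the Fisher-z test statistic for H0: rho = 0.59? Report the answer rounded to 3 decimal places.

Fisher z: atanh(0.381) = 0.401229, atanh(0.59) = 0.677666
z = (z_r − z_0)·√(n−3) = (0.401229 − 0.677666)·√23 = -0.276437 · 4.795832 = -1.326

-1.326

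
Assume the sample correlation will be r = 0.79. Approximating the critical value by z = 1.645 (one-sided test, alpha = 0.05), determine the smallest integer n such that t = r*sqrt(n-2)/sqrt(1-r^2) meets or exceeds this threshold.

4

r√(n−2)/√(1−r²) ≥ 1.645  ⇔  n−2 ≥ (1.645)²·(1−r²)/r²
(1−r²)/r² = (1−0.6241)/0.6241 = 0.6023
n ≥ 2 + 2.706025·0.6023 = 2 + 1.6298 = 3.6298
⌈3.6298⌉ = 4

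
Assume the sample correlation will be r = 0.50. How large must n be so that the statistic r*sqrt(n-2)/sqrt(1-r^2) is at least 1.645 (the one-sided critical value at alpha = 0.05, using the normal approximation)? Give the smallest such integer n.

11

r√(n−2)/√(1−r²) ≥ 1.645  ⇔  n−2 ≥ (1.645)²·(1−r²)/r²
(1−r²)/r² = (1−0.2500)/0.2500 = 3.0000
n ≥ 2 + 2.706025·3.0000 = 2 + 8.1181 = 10.1181
⌈10.1181⌉ = 11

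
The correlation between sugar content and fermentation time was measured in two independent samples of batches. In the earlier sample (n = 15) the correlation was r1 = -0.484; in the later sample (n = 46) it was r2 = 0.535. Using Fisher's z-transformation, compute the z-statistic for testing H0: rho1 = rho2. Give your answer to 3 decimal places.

-3.447

z1 = atanh(-0.484) = -0.528195,  z2 = atanh(0.535) = 0.597124
SE = √(1/(n1−3) + 1/(n2−3)) = √(1/12 + 1/43) = √(0.0833333 + 0.0232558) = √0.1065891 = 0.326480
z = (z1 − z2)/SE = (-0.528195 − 0.597124) / 0.326480 = -1.125319 / 0.326480 = -3.447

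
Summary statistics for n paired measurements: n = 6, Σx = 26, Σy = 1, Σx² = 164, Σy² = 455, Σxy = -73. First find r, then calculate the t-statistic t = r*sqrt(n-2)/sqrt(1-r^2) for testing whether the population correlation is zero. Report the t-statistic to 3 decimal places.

Numerator: nΣxy − (Σx)(Σy) = 6·(-73) − (26)(1) = -464
Denominator: √[(nΣx²−(Σx)²)(nΣy²−(Σy)²)]
  nΣx²−(Σx)² = 6·164 − 676 = 308;  nΣy²−(Σy)² = 6·455 − 1 = 2729
  √(308·2729) = √840532 = 916.8053
r = -464 / 916.8053 = -0.5061
t = r·√(n−2)/√(1−r²) = -0.5061·√4 / √(1−0.256137) = -1.012200 / 0.862475 = -1.174

-1.174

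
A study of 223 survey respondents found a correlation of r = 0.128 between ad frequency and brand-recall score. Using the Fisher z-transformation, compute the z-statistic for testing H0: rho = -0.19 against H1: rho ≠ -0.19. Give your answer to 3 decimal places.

z_r = atanh(0.128) = 0.128706,  z_0 = atanh(-0.19) = -0.192337
SE = 1/√(n−3) = 1/√220 = 0.067420
z = (z_r − z_0)/SE = (0.128706 − (-0.192337)) / 0.067420 = 0.321043 / 0.067420 = 4.762

4.762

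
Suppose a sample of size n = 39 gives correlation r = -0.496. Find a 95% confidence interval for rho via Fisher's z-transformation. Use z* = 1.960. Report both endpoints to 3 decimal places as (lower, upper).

Fisher z: z_r = atanh(r) = ½·ln((1+(-0.496))/(1−(-0.496))) = -0.543987
SE(z) = 1/√(n−3) = 1/√36 = 0.166667
95% ⇒ z* = 1.960; margin = 1.960·0.166667 = 0.326667
CI on z-scale: (-0.870654, -0.217320)
Back-transform: tanh(-0.870654) = -0.701706, tanh(-0.217320) = -0.213962

(-0.702, -0.214)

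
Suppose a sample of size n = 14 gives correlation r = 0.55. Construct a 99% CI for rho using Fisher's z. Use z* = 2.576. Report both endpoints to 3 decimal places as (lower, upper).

(-0.157, 0.884)

Fisher z: z_r = atanh(r) = ½·ln((1+0.55)/(1−0.55)) = 0.618381
SE(z) = 1/√(n−3) = 1/√11 = 0.301511
99% ⇒ z* = 2.576; margin = 2.576·0.301511 = 0.776692
CI on z-scale: (-0.158311, 1.395073)
Back-transform: tanh(-0.158311) = -0.157002, tanh(1.395073) = 0.884282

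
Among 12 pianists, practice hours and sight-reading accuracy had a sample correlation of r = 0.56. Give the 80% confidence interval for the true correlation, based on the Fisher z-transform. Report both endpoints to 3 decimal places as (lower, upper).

Fisher z: z_r = atanh(r) = ½·ln((1+0.56)/(1−0.56)) = 0.632833
SE(z) = 1/√(n−3) = 1/√9 = 0.333333
80% ⇒ z* = 1.282; margin = 1.282·0.333333 = 0.427333
CI on z-scale: (0.205500, 1.060166)
Back-transform: tanh(0.205500) = 0.202655, tanh(1.060166) = 0.785727

(0.203, 0.786)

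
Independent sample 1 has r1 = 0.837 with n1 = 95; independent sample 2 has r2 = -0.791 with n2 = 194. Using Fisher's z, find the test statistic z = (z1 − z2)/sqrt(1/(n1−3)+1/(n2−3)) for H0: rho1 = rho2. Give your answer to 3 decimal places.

Fisher z-transforms: z1 = atanh(0.837) = 1.211069, z2 = atanh(-0.791) = -1.074098; difference d = 2.285167
Var(d) = 1/92 + 1/191 = 0.0108696 + 0.0052356 = 0.0161052
z = d/√Var(d) = 2.285167 / √0.0161052 = 2.285167 / 0.126906 = 18.007

18.007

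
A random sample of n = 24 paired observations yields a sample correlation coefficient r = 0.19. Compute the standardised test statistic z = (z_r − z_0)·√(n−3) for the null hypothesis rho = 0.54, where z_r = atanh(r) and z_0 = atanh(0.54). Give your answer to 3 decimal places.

-1.887

Fisher z: atanh(0.19) = 0.192337, atanh(0.54) = 0.604156
z = (z_r − z_0)·√(n−3) = (0.192337 − 0.604156)·√21 = -0.411819 · 4.582576 = -1.887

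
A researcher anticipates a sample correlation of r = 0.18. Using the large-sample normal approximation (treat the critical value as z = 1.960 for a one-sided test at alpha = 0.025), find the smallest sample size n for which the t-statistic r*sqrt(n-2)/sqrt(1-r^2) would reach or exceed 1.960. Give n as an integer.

r√(n−2)/√(1−r²) ≥ 1.960  ⇔  n−2 ≥ (1.960)²·(1−r²)/r²
(1−r²)/r² = (1−0.0324)/0.0324 = 29.8642
n ≥ 2 + 3.8416·29.8642 = 2 + 114.7263 = 116.7263
⌈116.7263⌉ = 117

117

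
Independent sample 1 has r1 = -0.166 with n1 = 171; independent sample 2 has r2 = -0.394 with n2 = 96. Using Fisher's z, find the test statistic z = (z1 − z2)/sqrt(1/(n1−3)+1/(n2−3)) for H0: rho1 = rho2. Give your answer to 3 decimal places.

Fisher z-transforms: z1 = atanh(-0.166) = -0.167550, z2 = atanh(-0.394) = -0.416526; difference d = 0.248976
Var(d) = 1/168 + 1/93 = 0.0059524 + 0.0107527 = 0.0167051
z = d/√Var(d) = 0.248976 / √0.0167051 = 0.248976 / 0.129248 = 1.926

1.926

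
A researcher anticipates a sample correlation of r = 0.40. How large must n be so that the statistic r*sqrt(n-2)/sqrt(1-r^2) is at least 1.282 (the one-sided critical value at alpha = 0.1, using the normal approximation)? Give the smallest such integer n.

Need r·√(n−2)/√(1−r²) ≥ 1.282
√(n−2) ≥ 1.282·√(1−0.1600) / 0.40 = 1.282·0.916515 / 0.40 = 2.9374
n−2 ≥ 8.6283  ⇒  n ≥ 10.6283
Smallest integer n = 11

11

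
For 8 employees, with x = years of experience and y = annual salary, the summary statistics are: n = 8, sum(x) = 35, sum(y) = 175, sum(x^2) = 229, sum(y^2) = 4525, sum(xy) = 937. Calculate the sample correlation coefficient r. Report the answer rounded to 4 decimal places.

0.7453

Numerator: nΣxy − (Σx)(Σy) = 8·937 − (35)(175) = 1371
Denominator: √[(nΣx²−(Σx)²)(nΣy²−(Σy)²)]
  nΣx²−(Σx)² = 8·229 − 1225 = 607;  nΣy²−(Σy)² = 8·4525 − 30625 = 5575
  √(607·5575) = √3384025 = 1839.5720
r = 1371 / 1839.5720 = 0.7453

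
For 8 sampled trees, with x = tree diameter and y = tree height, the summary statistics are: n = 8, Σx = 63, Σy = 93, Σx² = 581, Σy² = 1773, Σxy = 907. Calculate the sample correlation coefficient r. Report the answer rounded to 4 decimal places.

Numerator: nΣxy − (Σx)(Σy) = 8·907 − (63)(93) = 1397
Denominator: √[(nΣx²−(Σx)²)(nΣy²−(Σy)²)]
  nΣx²−(Σx)² = 8·581 − 3969 = 679;  nΣy²−(Σy)² = 8·1773 − 8649 = 5535
  √(679·5535) = √3758265 = 1938.6245
r = 1397 / 1938.6245 = 0.7206

0.7206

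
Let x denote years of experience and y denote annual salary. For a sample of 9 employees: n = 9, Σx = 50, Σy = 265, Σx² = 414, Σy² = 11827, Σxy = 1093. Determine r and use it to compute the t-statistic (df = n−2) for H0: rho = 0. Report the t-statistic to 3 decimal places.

-1.578

Numerator: nΣxy − (Σx)(Σy) = 9·1093 − (50)(265) = -3413
Denominator: √[(nΣx²−(Σx)²)(nΣy²−(Σy)²)]
  nΣx²−(Σx)² = 9·414 − 2500 = 1226;  nΣy²−(Σy)² = 9·11827 − 70225 = 36218
  √(1226·36218) = √44403268 = 6663.5777
r = -3413 / 6663.5777 = -0.5122
t = r·√(n−2)/√(1−r²) = -0.5122·√7 / √(1−0.262349) = -1.355154 / 0.858866 = -1.578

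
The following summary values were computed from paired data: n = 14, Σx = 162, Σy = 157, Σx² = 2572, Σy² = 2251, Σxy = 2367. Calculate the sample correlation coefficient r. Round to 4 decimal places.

0.9410

Numerator: nΣxy − (Σx)(Σy) = 14·2367 − (162)(157) = 7704
Denominator: √[(nΣx²−(Σx)²)(nΣy²−(Σy)²)]
  nΣx²−(Σx)² = 14·2572 − 26244 = 9764;  nΣy²−(Σy)² = 14·2251 − 24649 = 6865
  √(9764·6865) = √67029860 = 8187.1766
r = 7704 / 8187.1766 = 0.9410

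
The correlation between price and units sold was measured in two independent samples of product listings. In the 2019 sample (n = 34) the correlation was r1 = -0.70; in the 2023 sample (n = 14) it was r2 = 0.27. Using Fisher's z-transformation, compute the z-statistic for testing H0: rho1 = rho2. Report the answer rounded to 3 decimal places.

-3.260

Fisher z-transforms: z1 = atanh(-0.70) = -0.867301, z2 = atanh(0.27) = 0.276864; difference d = -1.144165
Var(d) = 1/31 + 1/11 = 0.0322581 + 0.0909091 = 0.1231672
z = d/√Var(d) = -1.144165 / √0.1231672 = -1.144165 / 0.350952 = -3.260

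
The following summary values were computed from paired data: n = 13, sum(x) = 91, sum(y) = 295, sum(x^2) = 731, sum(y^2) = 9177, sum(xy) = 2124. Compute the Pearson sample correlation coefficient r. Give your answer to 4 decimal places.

Numerator: nΣxy − (Σx)(Σy) = 13·2124 − (91)(295) = 767
Denominator: √[(nΣx²−(Σx)²)(nΣy²−(Σy)²)]
  nΣx²−(Σx)² = 13·731 − 8281 = 1222;  nΣy²−(Σy)² = 13·9177 − 87025 = 32276
  √(1222·32276) = √39441272 = 6280.2287
r = 767 / 6280.2287 = 0.1221

0.1221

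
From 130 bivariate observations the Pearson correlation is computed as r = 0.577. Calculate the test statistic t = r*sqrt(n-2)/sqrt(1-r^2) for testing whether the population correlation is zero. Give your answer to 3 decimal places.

t = r·√(n−2) / √(1−r²) with r = 0.577, n = 130
  = 0.577·√128 / √(1 − 0.332929)
  = 0.577·11.313708 / 0.816744
  = 6.528010 / 0.816744 = 7.993

7.993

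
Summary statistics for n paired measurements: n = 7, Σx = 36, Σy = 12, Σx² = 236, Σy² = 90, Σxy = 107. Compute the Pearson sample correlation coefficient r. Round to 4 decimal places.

Numerator: nΣxy − (Σx)(Σy) = 7·107 − (36)(12) = 317
Denominator: √[(nΣx²−(Σx)²)(nΣy²−(Σy)²)]
  nΣx²−(Σx)² = 7·236 − 1296 = 356;  nΣy²−(Σy)² = 7·90 − 144 = 486
  √(356·486) = √173016 = 415.9519
r = 317 / 415.9519 = 0.7621

0.7621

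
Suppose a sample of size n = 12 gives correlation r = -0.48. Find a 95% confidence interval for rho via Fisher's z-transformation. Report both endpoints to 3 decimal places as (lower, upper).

Fisher z: z_r = atanh(r) = ½·ln((1+(-0.48))/(1−(-0.48))) = -0.522984
SE(z) = 1/√(n−3) = 1/√9 = 0.333333
95% ⇒ z* = 1.960; margin = 1.960·0.333333 = 0.653333
CI on z-scale: (-1.176317, 0.130349)
Back-transform: tanh(-1.176317) = -0.826287, tanh(0.130349) = 0.129616

(-0.826, 0.130)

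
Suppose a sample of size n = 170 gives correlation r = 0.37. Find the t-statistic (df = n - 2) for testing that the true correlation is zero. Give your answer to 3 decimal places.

5.162

1 − r² = 1 − 0.1369 = 0.8631;  √(1−r²) = 0.929032
√(n−2) = √168 = 12.961481
t = r·√(n−2)/√(1−r²) = 0.37 · 12.961481 / 0.929032 = 5.162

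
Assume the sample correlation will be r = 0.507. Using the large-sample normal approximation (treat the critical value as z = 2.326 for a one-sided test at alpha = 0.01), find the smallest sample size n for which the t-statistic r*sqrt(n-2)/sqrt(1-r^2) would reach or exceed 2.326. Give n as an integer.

18

r√(n−2)/√(1−r²) ≥ 2.326  ⇔  n−2 ≥ (2.326)²·(1−r²)/r²
(1−r²)/r² = (1−0.257049)/0.257049 = 2.8903
n ≥ 2 + 5.410276·2.8903 = 2 + 15.6373 = 17.6373
⌈17.6373⌉ = 18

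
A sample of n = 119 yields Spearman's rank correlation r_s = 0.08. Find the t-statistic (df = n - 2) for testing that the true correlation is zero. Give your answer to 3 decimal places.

0.868

1 − r_s² = 1 − 0.0064 = 0.9936;  √(1−r_s²) = 0.996795
√(n−2) = √117 = 10.816654
t = r_s·√(n−2)/√(1−r_s²) = 0.08 · 10.816654 / 0.996795 = 0.868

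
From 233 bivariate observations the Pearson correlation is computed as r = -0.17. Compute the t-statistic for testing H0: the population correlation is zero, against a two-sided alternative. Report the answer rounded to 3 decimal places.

t = r·√(n−2) / √(1−r²) with r = -0.17, n = 233
  = -0.17·√231 / √(1 − 0.0289)
  = -0.17·15.198684 / 0.985444
  = -2.583776 / 0.985444 = -2.622

-2.622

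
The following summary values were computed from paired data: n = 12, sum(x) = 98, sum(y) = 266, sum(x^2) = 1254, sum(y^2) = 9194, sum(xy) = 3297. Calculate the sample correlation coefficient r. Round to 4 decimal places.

0.9195

Numerator: nΣxy − (Σx)(Σy) = 12·3297 − (98)(266) = 13496
Denominator: √[(nΣx²−(Σx)²)(nΣy²−(Σy)²)]
  nΣx²−(Σx)² = 12·1254 − 9604 = 5444;  nΣy²−(Σy)² = 12·9194 − 70756 = 39572
  √(5444·39572) = √215429968 = 14677.5328
r = 13496 / 14677.5328 = 0.9195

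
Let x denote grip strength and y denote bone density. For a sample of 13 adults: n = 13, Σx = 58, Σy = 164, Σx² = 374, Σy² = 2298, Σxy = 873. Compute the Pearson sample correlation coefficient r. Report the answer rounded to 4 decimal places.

S_xy = nΣxy − ΣxΣy = 13·873 − 58·164 = 11349 − 9512 = 1837
S_xx = nΣx² − (Σx)² = 13·374 − 58² = 4862 − 3364 = 1498
S_yy = nΣy² − (Σy)² = 13·2298 − 164² = 29874 − 26896 = 2978
r = S_xy / √(S_xx·S_yy) = 1837 / √(1498·2978) = 1837 / √4461044 = 1837 / 2112.1184 = 0.8697

0.8697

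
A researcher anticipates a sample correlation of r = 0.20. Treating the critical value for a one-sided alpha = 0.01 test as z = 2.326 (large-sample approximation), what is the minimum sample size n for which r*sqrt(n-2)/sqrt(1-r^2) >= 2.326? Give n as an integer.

132

r√(n−2)/√(1−r²) ≥ 2.326  ⇔  n−2 ≥ (2.326)²·(1−r²)/r²
(1−r²)/r² = (1−0.0400)/0.0400 = 24.0000
n ≥ 2 + 5.410276·24.0000 = 2 + 129.8466 = 131.8466
⌈131.8466⌉ = 132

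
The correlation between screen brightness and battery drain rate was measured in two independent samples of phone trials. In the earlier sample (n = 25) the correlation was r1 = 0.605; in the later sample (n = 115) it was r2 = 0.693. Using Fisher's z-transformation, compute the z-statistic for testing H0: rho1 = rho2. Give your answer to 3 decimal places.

-0.655

Fisher z-transforms: z1 = atanh(0.605) = 0.700997, z2 = atanh(0.693) = 0.853705; difference d = -0.152708
Var(d) = 1/22 + 1/112 = 0.0454545 + 0.0089286 = 0.0543831
z = d/√Var(d) = -0.152708 / √0.0543831 = -0.152708 / 0.233202 = -0.655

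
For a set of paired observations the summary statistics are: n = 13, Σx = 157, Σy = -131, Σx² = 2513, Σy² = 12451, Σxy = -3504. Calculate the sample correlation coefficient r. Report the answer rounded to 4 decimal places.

-0.7334

S_xy = nΣxy − ΣxΣy = 13·(-3504) − 157·(-131) = -45552 − (-20567) = -24985
S_xx = nΣx² − (Σx)² = 13·2513 − 157² = 32669 − 24649 = 8020
S_yy = nΣy² − (Σy)² = 13·12451 − (-131)² = 161863 − 17161 = 144702
r = S_xy / √(S_xx·S_yy) = -24985 / √(8020·144702) = -24985 / √1160510040 = -24985 / 34066.2596 = -0.7334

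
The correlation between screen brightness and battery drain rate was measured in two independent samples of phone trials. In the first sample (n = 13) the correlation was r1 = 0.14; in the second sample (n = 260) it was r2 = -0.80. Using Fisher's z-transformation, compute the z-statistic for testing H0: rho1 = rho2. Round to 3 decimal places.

3.846

Fisher z-transforms: z1 = atanh(0.14) = 0.140926, z2 = atanh(-0.80) = -1.098612; difference d = 1.239538
Var(d) = 1/10 + 1/257 = 0.1000000 + 0.0038911 = 0.1038911
z = d/√Var(d) = 1.239538 / √0.1038911 = 1.239538 / 0.322321 = 3.846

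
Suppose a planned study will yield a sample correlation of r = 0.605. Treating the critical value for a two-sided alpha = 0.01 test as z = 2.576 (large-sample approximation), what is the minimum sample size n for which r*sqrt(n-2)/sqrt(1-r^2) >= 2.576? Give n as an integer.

14

r√(n−2)/√(1−r²) ≥ 2.576  ⇔  n−2 ≥ (2.576)²·(1−r²)/r²
(1−r²)/r² = (1−0.366025)/0.366025 = 1.7321
n ≥ 2 + 6.635776·1.7321 = 2 + 11.4938 = 13.4938
⌈13.4938⌉ = 14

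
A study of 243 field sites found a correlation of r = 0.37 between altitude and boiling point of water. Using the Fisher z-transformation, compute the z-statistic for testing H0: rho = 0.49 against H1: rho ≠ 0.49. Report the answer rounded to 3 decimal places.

-2.287

z_r = atanh(0.37) = 0.388423,  z_0 = atanh(0.49) = 0.536060
SE = 1/√(n−3) = 1/√240 = 0.064550
z = (z_r − z_0)/SE = (0.388423 − 0.536060) / 0.064550 = -0.147637 / 0.064550 = -2.287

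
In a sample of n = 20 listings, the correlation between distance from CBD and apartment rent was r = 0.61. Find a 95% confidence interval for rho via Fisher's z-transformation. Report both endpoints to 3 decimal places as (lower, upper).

(0.229, 0.829)

Fisher z: z_r = atanh(r) = ½·ln((1+0.61)/(1−0.61)) = 0.708921
SE(z) = 1/√(n−3) = 1/√17 = 0.242536
95% ⇒ z* = 1.960; margin = 1.960·0.242536 = 0.475371
CI on z-scale: (0.233550, 1.184292)
Back-transform: tanh(0.233550) = 0.229394, tanh(1.184292) = 0.828800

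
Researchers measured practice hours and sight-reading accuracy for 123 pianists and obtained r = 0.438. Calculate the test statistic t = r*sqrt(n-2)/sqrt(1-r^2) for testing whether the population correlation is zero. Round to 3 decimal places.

t = r·√(n−2) / √(1−r²) with r = 0.438, n = 123
  = 0.438·√121 / √(1 − 0.191844)
  = 0.438·11.000000 / 0.898975
  = 4.818000 / 0.898975 = 5.359

5.359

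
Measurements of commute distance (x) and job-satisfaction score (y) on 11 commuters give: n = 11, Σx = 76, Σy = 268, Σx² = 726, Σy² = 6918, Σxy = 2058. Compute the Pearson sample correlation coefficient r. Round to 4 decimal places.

S_xy = nΣxy − ΣxΣy = 11·2058 − 76·268 = 22638 − 20368 = 2270
S_xx = nΣx² − (Σx)² = 11·726 − 76² = 7986 − 5776 = 2210
S_yy = nΣy² − (Σy)² = 11·6918 − 268² = 76098 − 71824 = 4274
r = S_xy / √(S_xx·S_yy) = 2270 / √(2210·4274) = 2270 / √9445540 = 2270 / 3073.3597 = 0.7386

0.7386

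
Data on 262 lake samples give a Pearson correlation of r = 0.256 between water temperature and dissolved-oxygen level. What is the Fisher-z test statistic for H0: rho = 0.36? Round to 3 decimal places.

z_r = atanh(0.256) = 0.261823,  z_0 = atanh(0.36) = 0.376886
SE = 1/√(n−3) = 1/√259 = 0.062137
z = (z_r − z_0)/SE = (0.261823 − 0.376886) / 0.062137 = -0.115063 / 0.062137 = -1.852

-1.852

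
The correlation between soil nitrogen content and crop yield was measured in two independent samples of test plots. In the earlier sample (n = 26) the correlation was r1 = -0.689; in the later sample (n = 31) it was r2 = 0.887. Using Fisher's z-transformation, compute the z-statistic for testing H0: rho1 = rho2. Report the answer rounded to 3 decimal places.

Fisher z-transforms: z1 = atanh(-0.689) = -0.846050, z2 = atanh(0.887) = 1.407678; difference d = -2.253728
Var(d) = 1/23 + 1/28 = 0.0434783 + 0.0357143 = 0.0791926
z = d/√Var(d) = -2.253728 / √0.0791926 = -2.253728 / 0.281412 = -8.009

-8.009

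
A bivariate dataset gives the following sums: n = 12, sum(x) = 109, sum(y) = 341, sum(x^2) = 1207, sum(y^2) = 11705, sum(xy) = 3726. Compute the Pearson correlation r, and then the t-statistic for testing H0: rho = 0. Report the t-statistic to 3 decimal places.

9.705

Numerator: nΣxy − (Σx)(Σy) = 12·3726 − (109)(341) = 7543
Denominator: √[(nΣx²−(Σx)²)(nΣy²−(Σy)²)]
  nΣx²−(Σx)² = 12·1207 − 11881 = 2603;  nΣy²−(Σy)² = 12·11705 − 116281 = 24179
  √(2603·24179) = √62937937 = 7933.3434
r = 7543 / 7933.3434 = 0.9508
t = r·√(n−2)/√(1−r²) = 0.9508·√10 / √(1−0.904021) = 3.006694 / 0.309805 = 9.705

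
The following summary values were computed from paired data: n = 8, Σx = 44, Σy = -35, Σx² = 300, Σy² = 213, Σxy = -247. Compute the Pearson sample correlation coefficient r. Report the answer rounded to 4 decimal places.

S_xy = nΣxy − ΣxΣy = 8·(-247) − 44·(-35) = -1976 − (-1540) = -436
S_xx = nΣx² − (Σx)² = 8·300 − 44² = 2400 − 1936 = 464
S_yy = nΣy² − (Σy)² = 8·213 − (-35)² = 1704 − 1225 = 479
r = S_xy / √(S_xx·S_yy) = -436 / √(464·479) = -436 / √222256 = -436 / 471.4403 = -0.9248

-0.9248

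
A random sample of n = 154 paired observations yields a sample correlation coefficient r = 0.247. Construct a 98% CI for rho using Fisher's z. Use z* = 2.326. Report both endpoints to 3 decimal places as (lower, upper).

z_r = atanh(0.247) = 0.252215;  SE = 1/√(n−3) = 1/√151 = 0.081379
z-limits: 0.252215 ± 2.326·0.081379 = 0.252215 ± 0.189288 = [0.062927, 0.441503]
ρ-limits: (tanh 0.062927, tanh 0.441503) = (0.063, 0.415)

(0.063, 0.415)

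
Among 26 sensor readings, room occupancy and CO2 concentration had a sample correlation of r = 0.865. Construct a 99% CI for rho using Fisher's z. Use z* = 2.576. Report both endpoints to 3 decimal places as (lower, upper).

Fisher z: z_r = atanh(r) = ½·ln((1+0.865)/(1−0.865)) = 1.312871
SE(z) = 1/√(n−3) = 1/√23 = 0.208514
99% ⇒ z* = 2.576; margin = 2.576·0.208514 = 0.537132
CI on z-scale: (0.775739, 1.850003)
Back-transform: tanh(0.775739) = 0.650254, tanh(1.850003) = 0.951746

(0.650, 0.952)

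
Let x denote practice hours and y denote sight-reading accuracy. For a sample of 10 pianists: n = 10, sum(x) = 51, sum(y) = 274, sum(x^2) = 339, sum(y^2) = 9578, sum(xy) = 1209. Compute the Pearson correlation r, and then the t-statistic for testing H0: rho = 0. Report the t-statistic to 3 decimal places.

Numerator: nΣxy − (Σx)(Σy) = 10·1209 − (51)(274) = -1884
Denominator: √[(nΣx²−(Σx)²)(nΣy²−(Σy)²)]
  nΣx²−(Σx)² = 10·339 − 2601 = 789;  nΣy²−(Σy)² = 10·9578 − 75076 = 20704
  √(789·20704) = √16335456 = 4041.7145
r = -1884 / 4041.7145 = -0.4661
t = r·√(n−2)/√(1−r²) = -0.4661·√8 / √(1−0.217249) = -1.318330 / 0.884732 = -1.490

-1.490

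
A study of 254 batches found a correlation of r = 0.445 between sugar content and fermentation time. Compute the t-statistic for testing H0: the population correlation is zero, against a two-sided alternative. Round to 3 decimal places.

t = r·√(n−2) / √(1−r²) with r = 0.445, n = 254
  = 0.445·√252 / √(1 − 0.198025)
  = 0.445·15.874508 / 0.895531
  = 7.064156 / 0.895531 = 7.888

7.888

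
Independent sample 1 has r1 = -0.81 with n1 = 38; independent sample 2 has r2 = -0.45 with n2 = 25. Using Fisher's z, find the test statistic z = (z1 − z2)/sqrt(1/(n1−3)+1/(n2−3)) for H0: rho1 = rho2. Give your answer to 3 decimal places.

z1 = atanh(-0.81) = -1.127029,  z2 = atanh(-0.45) = -0.484700
SE = √(1/(n1−3) + 1/(n2−3)) = √(1/35 + 1/22) = √(0.0285714 + 0.0454545) = √0.0740259 = 0.272077
z = (z1 − z2)/SE = (-1.127029 − (-0.484700)) / 0.272077 = -0.642329 / 0.272077 = -2.361

-2.361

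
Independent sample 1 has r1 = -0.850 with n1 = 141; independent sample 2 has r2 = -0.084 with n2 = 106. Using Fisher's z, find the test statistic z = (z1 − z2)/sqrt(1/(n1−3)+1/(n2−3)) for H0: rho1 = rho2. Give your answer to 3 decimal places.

-9.000

z1 = atanh(-0.850) = -1.256153,  z2 = atanh(-0.084) = -0.084198
SE = √(1/(n1−3) + 1/(n2−3)) = √(1/138 + 1/103) = √(0.0072464 + 0.0097087) = √0.0169551 = 0.130212
z = (z1 − z2)/SE = (-1.256153 − (-0.084198)) / 0.130212 = -1.171955 / 0.130212 = -9.000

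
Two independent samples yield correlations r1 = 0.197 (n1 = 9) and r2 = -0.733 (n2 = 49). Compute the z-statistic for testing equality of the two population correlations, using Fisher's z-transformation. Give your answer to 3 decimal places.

2.614

Fisher z-transforms: z1 = atanh(0.197) = 0.199609, z2 = atanh(-0.733) = -0.935180; difference d = 1.134789
Var(d) = 1/6 + 1/46 = 0.1666667 + 0.0217391 = 0.1884058
z = d/√Var(d) = 1.134789 / √0.1884058 = 1.134789 / 0.434057 = 2.614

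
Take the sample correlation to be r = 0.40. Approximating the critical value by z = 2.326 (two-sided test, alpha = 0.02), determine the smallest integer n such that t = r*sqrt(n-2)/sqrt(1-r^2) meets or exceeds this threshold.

31

r√(n−2)/√(1−r²) ≥ 2.326  ⇔  n−2 ≥ (2.326)²·(1−r²)/r²
(1−r²)/r² = (1−0.1600)/0.1600 = 5.2500
n ≥ 2 + 5.410276·5.2500 = 2 + 28.4039 = 30.4039
⌈30.4039⌉ = 31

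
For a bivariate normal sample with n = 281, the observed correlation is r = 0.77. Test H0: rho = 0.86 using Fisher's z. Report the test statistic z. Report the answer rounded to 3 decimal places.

z_r = atanh(0.77) = 1.020328,  z_0 = atanh(0.86) = 1.293345
SE = 1/√(n−3) = 1/√278 = 0.059976
z = (z_r − z_0)/SE = (1.020328 − 1.293345) / 0.059976 = -0.273017 / 0.059976 = -4.552

-4.552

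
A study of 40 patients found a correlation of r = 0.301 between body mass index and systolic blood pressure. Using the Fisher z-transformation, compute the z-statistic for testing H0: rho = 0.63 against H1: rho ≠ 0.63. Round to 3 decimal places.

z_r = atanh(0.301) = 0.310619,  z_0 = atanh(0.63) = 0.741416
SE = 1/√(n−3) = 1/√37 = 0.164399
z = (z_r − z_0)/SE = (0.310619 − 0.741416) / 0.164399 = -0.430797 / 0.164399 = -2.620

-2.620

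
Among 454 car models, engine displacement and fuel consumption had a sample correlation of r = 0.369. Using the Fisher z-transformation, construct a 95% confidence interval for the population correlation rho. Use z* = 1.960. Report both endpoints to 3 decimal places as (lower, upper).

(0.287, 0.446)

z_r = atanh(0.369) = 0.387265;  SE = 1/√(n−3) = 1/√451 = 0.047088
z-limits: 0.387265 ± 1.960·0.047088 = 0.387265 ± 0.092292 = [0.294973, 0.479557]
ρ-limits: (tanh 0.294973, tanh 0.479557) = (0.287, 0.446)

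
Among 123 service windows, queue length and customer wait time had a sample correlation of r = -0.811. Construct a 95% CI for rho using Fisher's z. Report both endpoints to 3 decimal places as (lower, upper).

(-0.864, -0.740)

Fisher z: z_r = atanh(r) = ½·ln((1+(-0.811))/(1−(-0.811))) = -1.129944
SE(z) = 1/√(n−3) = 1/√120 = 0.091287
95% ⇒ z* = 1.960; margin = 1.960·0.091287 = 0.178923
CI on z-scale: (-1.308867, -0.951021)
Back-transform: tanh(-1.308867) = -0.863988, tanh(-0.951021) = -0.740245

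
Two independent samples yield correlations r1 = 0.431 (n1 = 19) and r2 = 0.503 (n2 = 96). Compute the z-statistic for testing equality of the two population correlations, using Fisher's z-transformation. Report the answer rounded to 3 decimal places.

z1 = atanh(0.431) = 0.461124,  z2 = atanh(0.503) = 0.553314
SE = √(1/(n1−3) + 1/(n2−3)) = √(1/16 + 1/93) = √(0.0625000 + 0.0107527) = √0.0732527 = 0.270652
z = (z1 − z2)/SE = (0.461124 − 0.553314) / 0.270652 = -0.092190 / 0.270652 = -0.341

-0.341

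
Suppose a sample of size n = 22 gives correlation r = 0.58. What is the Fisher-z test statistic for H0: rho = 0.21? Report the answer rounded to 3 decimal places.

1.958

Fisher z: atanh(0.58) = 0.662463, atanh(0.21) = 0.213171
z = (z_r − z_0)·√(n−3) = (0.662463 − 0.213171)·√19 = 0.449292 · 4.358899 = 1.958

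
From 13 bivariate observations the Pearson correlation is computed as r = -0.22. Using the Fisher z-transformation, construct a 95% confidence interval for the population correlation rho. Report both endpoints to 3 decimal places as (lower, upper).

(-0.688, 0.377)

z_r = atanh(-0.22) = -0.223656;  SE = 1/√(n−3) = 1/√10 = 0.316228
z-limits: -0.223656 ± 1.960·0.316228 = -0.223656 ± 0.619807 = [-0.843463, 0.396151]
ρ-limits: (tanh -0.843463, tanh 0.396151) = (-0.688, 0.377)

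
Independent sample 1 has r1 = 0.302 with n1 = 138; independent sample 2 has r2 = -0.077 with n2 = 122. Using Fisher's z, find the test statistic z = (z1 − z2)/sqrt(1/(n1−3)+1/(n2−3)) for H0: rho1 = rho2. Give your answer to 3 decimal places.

3.093

z1 = atanh(0.302) = 0.311719,  z2 = atanh(-0.077) = -0.077153
SE = √(1/(n1−3) + 1/(n2−3)) = √(1/135 + 1/119) = √(0.0074074 + 0.0084034) = √0.0158108 = 0.125741
z = (z1 − z2)/SE = (0.311719 − (-0.077153)) / 0.125741 = 0.388872 / 0.125741 = 3.093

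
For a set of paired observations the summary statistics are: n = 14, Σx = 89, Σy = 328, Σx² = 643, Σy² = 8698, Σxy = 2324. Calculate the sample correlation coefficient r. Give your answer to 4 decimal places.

0.8539

S_xy = nΣxy − ΣxΣy = 14·2324 − 89·328 = 32536 − 29192 = 3344
S_xx = nΣx² − (Σx)² = 14·643 − 89² = 9002 − 7921 = 1081
S_yy = nΣy² − (Σy)² = 14·8698 − 328² = 121772 − 107584 = 14188
r = S_xy / √(S_xx·S_yy) = 3344 / √(1081·14188) = 3344 / √15337228 = 3344 / 3916.2773 = 0.8539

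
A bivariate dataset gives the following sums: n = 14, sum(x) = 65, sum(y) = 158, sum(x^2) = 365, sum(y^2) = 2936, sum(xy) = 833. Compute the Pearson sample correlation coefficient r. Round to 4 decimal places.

S_xy = nΣxy − ΣxΣy = 14·833 − 65·158 = 11662 − 10270 = 1392
S_xx = nΣx² − (Σx)² = 14·365 − 65² = 5110 − 4225 = 885
S_yy = nΣy² − (Σy)² = 14·2936 − 158² = 41104 − 24964 = 16140
r = S_xy / √(S_xx·S_yy) = 1392 / √(885·16140) = 1392 / √14283900 = 1392 / 3779.4047 = 0.3683

0.3683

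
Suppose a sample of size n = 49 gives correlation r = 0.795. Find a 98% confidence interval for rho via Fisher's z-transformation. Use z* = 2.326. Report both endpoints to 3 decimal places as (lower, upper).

Fisher z: z_r = atanh(r) = ½·ln((1+0.795)/(1−0.795)) = 1.084875
SE(z) = 1/√(n−3) = 1/√46 = 0.147442
98% ⇒ z* = 2.326; margin = 2.326·0.147442 = 0.342950
CI on z-scale: (0.741925, 1.427825)
Back-transform: tanh(0.741925) = 0.630307, tanh(1.427825) = 0.891220

(0.630, 0.891)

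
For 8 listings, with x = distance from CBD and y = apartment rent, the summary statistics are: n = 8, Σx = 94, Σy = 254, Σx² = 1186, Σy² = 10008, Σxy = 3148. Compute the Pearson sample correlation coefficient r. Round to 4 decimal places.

Numerator: nΣxy − (Σx)(Σy) = 8·3148 − (94)(254) = 1308
Denominator: √[(nΣx²−(Σx)²)(nΣy²−(Σy)²)]
  nΣx²−(Σx)² = 8·1186 − 8836 = 652;  nΣy²−(Σy)² = 8·10008 − 64516 = 15548
  √(652·15548) = √10137296 = 3183.9121
r = 1308 / 3183.9121 = 0.4108

0.4108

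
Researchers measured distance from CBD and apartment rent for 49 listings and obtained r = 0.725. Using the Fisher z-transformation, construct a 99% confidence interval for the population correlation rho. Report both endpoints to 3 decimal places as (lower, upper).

z_r = atanh(0.725) = 0.918106;  SE = 1/√(n−3) = 1/√46 = 0.147442
z-limits: 0.918106 ± 2.576·0.147442 = 0.918106 ± 0.379811 = [0.538295, 1.297917]
ρ-limits: (tanh 0.538295, tanh 1.297917) = (0.492, 0.861)

(0.492, 0.861)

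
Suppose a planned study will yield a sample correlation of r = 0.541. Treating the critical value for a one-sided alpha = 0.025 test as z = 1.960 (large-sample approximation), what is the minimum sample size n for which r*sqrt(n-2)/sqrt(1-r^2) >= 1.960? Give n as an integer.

12

r√(n−2)/√(1−r²) ≥ 1.960  ⇔  n−2 ≥ (1.960)²·(1−r²)/r²
(1−r²)/r² = (1−0.292681)/0.292681 = 2.4167
n ≥ 2 + 3.8416·2.4167 = 2 + 9.2840 = 11.2840
⌈11.2840⌉ = 12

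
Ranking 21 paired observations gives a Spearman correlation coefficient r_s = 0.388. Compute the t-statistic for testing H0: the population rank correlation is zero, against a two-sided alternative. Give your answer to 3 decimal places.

1.835

t = r_s·√(n−2) / √(1−r_s²) with r_s = 0.388, n = 21
  = 0.388·√19 / √(1 − 0.150544)
  = 0.388·4.358899 / 0.921659
  = 1.691253 / 0.921659 = 1.835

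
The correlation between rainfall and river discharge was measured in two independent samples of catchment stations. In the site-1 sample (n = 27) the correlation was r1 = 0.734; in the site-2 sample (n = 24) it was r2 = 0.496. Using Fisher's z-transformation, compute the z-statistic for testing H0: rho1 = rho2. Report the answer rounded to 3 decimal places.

1.316

z1 = atanh(0.734) = 0.937345,  z2 = atanh(0.496) = 0.543987
SE = √(1/(n1−3) + 1/(n2−3)) = √(1/24 + 1/21) = √(0.0416667 + 0.0476190) = √0.0892857 = 0.298807
z = (z1 − z2)/SE = (0.937345 − 0.543987) / 0.298807 = 0.393358 / 0.298807 = 1.316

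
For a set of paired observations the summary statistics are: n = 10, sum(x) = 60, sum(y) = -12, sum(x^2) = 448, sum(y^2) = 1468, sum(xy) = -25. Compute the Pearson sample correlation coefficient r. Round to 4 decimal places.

0.1314

S_xy = nΣxy − ΣxΣy = 10·(-25) − 60·(-12) = -250 − (-720) = 470
S_xx = nΣx² − (Σx)² = 10·448 − 60² = 4480 − 3600 = 880
S_yy = nΣy² − (Σy)² = 10·1468 − (-12)² = 14680 − 144 = 14536
r = S_xy / √(S_xx·S_yy) = 470 / √(880·14536) = 470 / √12791680 = 470 / 3576.5458 = 0.1314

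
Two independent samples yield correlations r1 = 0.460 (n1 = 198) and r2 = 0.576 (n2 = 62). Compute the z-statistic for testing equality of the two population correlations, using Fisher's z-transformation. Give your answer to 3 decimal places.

z1 = atanh(0.460) = 0.497311,  z2 = atanh(0.576) = 0.656456
SE = √(1/(n1−3) + 1/(n2−3)) = √(1/195 + 1/59) = √(0.0051282 + 0.0169492) = √0.0220774 = 0.148585
z = (z1 − z2)/SE = (0.497311 − 0.656456) / 0.148585 = -0.159145 / 0.148585 = -1.071

-1.071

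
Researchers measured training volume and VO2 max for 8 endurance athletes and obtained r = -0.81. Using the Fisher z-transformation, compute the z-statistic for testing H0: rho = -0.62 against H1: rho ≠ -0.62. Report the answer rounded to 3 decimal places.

Fisher z: atanh(-0.81) = -1.127029, atanh(-0.62) = -0.725005
z = (z_r − z_0)·√(n−3) = (-1.127029 − (-0.725005))·√5 = -0.402024 · 2.236068 = -0.899

-0.899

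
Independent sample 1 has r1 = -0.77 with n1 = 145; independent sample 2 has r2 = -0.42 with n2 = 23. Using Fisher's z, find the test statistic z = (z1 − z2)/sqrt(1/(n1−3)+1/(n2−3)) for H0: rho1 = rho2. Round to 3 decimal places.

-2.398

Fisher z-transforms: z1 = atanh(-0.77) = -1.020328, z2 = atanh(-0.42) = -0.447692; difference d = -0.572636
Var(d) = 1/142 + 1/20 = 0.0070423 + 0.0500000 = 0.0570423
z = d/√Var(d) = -0.572636 / √0.0570423 = -0.572636 / 0.238835 = -2.398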